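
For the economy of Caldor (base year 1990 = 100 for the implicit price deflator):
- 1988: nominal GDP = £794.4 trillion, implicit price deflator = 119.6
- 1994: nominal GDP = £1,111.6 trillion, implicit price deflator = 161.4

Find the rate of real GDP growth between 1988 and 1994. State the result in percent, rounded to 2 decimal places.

Deflate each year: 1988 → 794.4/1.196 = 664.21; 1994 → 1111.6/1.614 = 688.72.
So real GDP changed by 688.72/664.21 − 1 = 0.0369, i.e. 3.69%.

3.69%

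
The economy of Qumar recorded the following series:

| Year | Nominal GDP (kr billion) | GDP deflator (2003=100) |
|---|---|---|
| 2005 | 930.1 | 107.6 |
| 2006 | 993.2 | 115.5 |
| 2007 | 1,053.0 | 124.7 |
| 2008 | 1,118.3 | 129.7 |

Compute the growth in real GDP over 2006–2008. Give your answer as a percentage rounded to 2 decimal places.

Real GDP 2006 = 993.2/1.155 = 859.91.
Real GDP 2008 = 1118.3/1.297 = 862.22.
Change = 862.22/859.91 − 1 = 0.0027.

0.27%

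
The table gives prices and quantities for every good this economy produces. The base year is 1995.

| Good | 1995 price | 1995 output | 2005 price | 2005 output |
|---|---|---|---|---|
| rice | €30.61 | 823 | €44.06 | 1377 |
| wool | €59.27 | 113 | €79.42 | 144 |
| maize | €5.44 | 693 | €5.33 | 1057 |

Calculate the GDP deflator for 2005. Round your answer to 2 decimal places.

Nominal GDP 2005 = 44.06·1377 + 79.42·144 + 5.33·1057 = 77740.91.
Real GDP 2005 (at 1995 prices) = 30.61·1377 + 59.27·144 + 5.44·1057 = 56434.93.
Deflator = Nominal/Real × 100 = 77740.91/56434.93 × 100 = 137.753.

137.75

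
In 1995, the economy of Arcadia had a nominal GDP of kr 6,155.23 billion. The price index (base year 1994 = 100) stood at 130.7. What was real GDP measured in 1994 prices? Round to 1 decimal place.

kr 4,709.4 billion

Real GDP = Nominal / (price index/100) = 6155.23 / 1.307 = 4709.43.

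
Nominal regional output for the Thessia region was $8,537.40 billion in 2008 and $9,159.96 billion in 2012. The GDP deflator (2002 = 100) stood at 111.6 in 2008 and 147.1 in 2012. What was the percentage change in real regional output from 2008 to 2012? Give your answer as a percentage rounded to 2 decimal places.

Real regional output 2008 = 8537.40 / 1.116 = 7650.00.
Real regional output 2012 = 9159.96 / 1.471 = 6227.03.
Real growth = 6227.03 / 7650.00 − 1 = -0.1860.

-18.60%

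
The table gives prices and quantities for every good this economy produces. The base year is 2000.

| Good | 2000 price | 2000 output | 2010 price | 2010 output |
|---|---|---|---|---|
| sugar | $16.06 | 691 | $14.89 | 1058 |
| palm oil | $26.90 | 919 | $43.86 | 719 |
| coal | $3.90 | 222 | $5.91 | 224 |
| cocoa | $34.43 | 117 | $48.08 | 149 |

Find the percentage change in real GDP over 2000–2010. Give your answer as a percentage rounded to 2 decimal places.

3.99%

Real GDP 2000 = Nominal GDP 2000 = 16.06·691 + 26.90·919 + 3.90·222 + 34.43·117 = 40712.67.
Real GDP 2010 (at 2000 prices) = 16.06·1058 + 26.90·719 + 3.90·224 + 34.43·149 = 42336.25.
Real growth = 42336.25/40712.67 − 1 = 0.0399.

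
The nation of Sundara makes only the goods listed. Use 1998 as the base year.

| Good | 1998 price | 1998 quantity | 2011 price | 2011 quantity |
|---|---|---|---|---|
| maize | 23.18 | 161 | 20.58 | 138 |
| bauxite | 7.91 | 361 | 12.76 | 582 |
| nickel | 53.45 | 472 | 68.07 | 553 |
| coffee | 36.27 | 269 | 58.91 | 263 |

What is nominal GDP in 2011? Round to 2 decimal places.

63402.40

Nominal GDP 2011 = Σ (p_2011 × q_2011) = 20.58·138 + 12.76·582 + 68.07·553 + 58.91·263 = 63402.40.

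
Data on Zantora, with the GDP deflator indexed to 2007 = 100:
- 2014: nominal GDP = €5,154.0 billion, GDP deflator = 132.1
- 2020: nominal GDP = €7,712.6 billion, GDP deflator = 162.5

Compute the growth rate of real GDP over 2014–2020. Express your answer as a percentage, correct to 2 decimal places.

Real GDP 2014 = 5154.0 / 1.321 = 3901.59.
Real GDP 2020 = 7712.6 / 1.625 = 4746.22.
Real growth = 4746.22 / 3901.59 − 1 = 0.2165.

21.65%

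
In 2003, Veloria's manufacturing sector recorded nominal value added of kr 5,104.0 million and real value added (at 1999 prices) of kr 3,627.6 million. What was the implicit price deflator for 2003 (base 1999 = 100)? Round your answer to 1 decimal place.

140.7

implicit price deflator = (Nominal / Real) × 100 = 5104.0 / 3627.6 × 100 = 140.70.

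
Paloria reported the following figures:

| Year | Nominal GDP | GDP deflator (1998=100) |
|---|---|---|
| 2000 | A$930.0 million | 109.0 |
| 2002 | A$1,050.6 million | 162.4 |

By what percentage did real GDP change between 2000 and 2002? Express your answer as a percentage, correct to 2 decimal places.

-24.18%

Real GDP 2000 = 930.0 / 1.090 = 853.21.
Real GDP 2002 = 1050.6 / 1.624 = 646.92.
Real growth = 646.92 / 853.21 − 1 = -0.2418.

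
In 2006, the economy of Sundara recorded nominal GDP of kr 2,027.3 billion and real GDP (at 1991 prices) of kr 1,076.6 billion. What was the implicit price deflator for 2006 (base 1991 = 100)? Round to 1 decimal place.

implicit price deflator = (Nominal / Real) × 100 = 2027.3 / 1076.6 × 100 = 188.31.

188.3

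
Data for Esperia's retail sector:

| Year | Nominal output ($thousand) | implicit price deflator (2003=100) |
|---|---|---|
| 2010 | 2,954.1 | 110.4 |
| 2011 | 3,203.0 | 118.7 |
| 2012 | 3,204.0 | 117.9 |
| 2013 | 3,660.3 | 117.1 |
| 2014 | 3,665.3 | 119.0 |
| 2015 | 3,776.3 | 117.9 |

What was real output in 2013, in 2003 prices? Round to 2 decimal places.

$3,125.79 thousand

Real output 2013 = 3660.3 / 1.171 = 3125.79.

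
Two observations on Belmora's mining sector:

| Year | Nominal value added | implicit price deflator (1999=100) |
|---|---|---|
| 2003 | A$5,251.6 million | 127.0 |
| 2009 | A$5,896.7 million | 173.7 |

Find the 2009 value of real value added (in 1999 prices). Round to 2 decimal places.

Real value added = Nominal / (implicit price deflator/100) = 5896.7 / 1.737 = 3394.76.

A$3,394.76 million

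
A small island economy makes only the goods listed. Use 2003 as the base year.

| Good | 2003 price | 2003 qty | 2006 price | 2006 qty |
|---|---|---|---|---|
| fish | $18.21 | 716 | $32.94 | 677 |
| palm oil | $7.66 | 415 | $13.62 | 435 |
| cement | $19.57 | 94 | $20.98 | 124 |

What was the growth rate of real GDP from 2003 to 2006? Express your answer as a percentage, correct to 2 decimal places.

Real GDP 2003 = Nominal GDP 2003 = 18.21·716 + 7.66·415 + 19.57·94 = 18056.84.
Real GDP 2006 (at 2003 prices) = 18.21·677 + 7.66·435 + 19.57·124 = 18086.95.
Real growth = 18086.95/18056.84 − 1 = 0.0017.

0.17%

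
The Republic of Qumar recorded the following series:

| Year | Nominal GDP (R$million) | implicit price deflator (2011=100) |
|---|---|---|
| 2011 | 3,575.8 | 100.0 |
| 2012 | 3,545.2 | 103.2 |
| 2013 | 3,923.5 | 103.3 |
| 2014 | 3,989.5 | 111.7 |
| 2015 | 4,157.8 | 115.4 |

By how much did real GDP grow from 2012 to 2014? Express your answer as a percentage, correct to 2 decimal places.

3.97%

Real GDP 2012 = 3545.2/1.032 = 3435.27.
Real GDP 2014 = 3989.5/1.117 = 3571.62.
Change = 3571.62/3435.27 − 1 = 0.0397.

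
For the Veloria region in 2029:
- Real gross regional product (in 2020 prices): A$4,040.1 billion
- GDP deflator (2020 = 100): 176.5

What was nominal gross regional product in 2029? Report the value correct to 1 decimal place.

A$7,130.8 billion

Nominal gross regional product = Real × (GDP deflator/100) = 4040.1 × 1.765 = 7130.78.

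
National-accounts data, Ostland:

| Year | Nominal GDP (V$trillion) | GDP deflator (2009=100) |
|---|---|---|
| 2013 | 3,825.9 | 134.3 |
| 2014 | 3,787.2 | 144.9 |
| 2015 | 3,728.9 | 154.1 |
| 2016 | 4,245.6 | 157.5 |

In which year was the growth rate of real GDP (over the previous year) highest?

2014: real = 3787.2/1.449 = 2613.66; growth vs 2013 (2848.77) = -8.25%.
2015: real = 3728.9/1.541 = 2419.79; growth vs 2014 (2613.66) = -7.42%.
2016: real = 4245.6/1.575 = 2695.62; growth vs 2015 (2419.79) = 11.40%.

2016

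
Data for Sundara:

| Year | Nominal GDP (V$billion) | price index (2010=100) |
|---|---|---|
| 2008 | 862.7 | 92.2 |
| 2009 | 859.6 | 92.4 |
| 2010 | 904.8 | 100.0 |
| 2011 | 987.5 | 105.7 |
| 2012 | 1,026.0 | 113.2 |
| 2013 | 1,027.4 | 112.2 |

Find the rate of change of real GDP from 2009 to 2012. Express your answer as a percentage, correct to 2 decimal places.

Real GDP 2009 = 859.6/0.924 = 930.30.
Real GDP 2012 = 1026.0/1.132 = 906.36.
Change = 906.36/930.30 − 1 = -0.0257.

-2.57%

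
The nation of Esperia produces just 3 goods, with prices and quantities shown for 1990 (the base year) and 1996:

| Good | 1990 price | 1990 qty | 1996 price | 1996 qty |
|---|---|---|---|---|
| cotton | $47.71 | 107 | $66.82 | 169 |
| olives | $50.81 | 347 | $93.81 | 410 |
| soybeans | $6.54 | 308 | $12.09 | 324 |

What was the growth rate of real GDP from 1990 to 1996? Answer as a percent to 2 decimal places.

Real GDP 1990 = Nominal GDP 1990 = 47.71·107 + 50.81·347 + 6.54·308 = 24750.36.
Real GDP 1996 (at 1990 prices) = 47.71·169 + 50.81·410 + 6.54·324 = 31014.05.
Real growth = 31014.05/24750.36 − 1 = 0.2531.

25.31%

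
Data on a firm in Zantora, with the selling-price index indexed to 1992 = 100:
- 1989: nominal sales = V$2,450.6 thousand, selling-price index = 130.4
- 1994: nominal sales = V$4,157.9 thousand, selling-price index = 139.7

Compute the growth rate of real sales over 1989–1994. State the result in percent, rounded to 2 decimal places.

58.37%

Deflate each year: 1989 → 2450.6/1.304 = 1879.29; 1994 → 4157.9/1.397 = 2976.31.
So real sales changed by 2976.31/1879.29 − 1 = 0.5837, i.e. 58.37%.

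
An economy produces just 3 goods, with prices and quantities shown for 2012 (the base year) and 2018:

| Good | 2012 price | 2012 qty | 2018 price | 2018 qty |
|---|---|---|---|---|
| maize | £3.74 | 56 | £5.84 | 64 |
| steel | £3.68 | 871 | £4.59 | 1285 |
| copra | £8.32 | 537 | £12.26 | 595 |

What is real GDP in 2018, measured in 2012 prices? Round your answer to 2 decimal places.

Real GDP 2018 = Σ (p_2012 × q_2018) = 3.74·64 + 3.68·1285 + 8.32·595 = 9918.56.

£9918.56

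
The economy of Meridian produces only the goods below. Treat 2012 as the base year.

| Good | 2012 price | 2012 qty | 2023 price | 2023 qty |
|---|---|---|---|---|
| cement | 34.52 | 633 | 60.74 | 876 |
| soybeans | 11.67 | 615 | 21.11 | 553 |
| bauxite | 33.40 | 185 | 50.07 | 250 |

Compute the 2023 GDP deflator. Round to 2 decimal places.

171.83

Nominal GDP 2023 = 60.74·876 + 21.11·553 + 50.07·250 = 77399.57.
Real GDP 2023 (at 2012 prices) = 34.52·876 + 11.67·553 + 33.40·250 = 45043.03.
Deflator = Nominal/Real × 100 = 77399.57/45043.03 × 100 = 171.835.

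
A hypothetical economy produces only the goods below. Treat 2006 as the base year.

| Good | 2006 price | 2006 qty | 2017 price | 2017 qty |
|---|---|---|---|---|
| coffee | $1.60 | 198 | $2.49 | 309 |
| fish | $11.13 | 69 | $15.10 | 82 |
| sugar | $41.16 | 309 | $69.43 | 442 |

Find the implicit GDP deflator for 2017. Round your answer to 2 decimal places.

Nominal GDP 2017 = 2.49·309 + 15.10·82 + 69.43·442 = 32695.67.
Real GDP 2017 (at 2006 prices) = 1.60·309 + 11.13·82 + 41.16·442 = 19599.78.
Deflator = Nominal/Real × 100 = 32695.67/19599.78 × 100 = 166.817.

166.82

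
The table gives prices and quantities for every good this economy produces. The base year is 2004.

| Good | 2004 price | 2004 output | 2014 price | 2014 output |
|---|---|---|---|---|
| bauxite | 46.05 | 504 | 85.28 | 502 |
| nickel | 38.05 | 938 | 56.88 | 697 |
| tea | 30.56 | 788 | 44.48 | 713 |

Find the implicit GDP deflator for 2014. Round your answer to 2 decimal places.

Nominal GDP 2014 = 85.28·502 + 56.88·697 + 44.48·713 = 114170.16.
Real GDP 2014 (at 2004 prices) = 46.05·502 + 38.05·697 + 30.56·713 = 71427.23.
Deflator = Nominal/Real × 100 = 114170.16/71427.23 × 100 = 159.841.

159.84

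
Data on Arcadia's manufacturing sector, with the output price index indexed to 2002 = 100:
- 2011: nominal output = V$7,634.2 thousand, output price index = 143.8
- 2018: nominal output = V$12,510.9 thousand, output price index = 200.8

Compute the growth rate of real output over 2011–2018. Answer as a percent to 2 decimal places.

17.36%

Real output 2011 = 7634.2 / 1.438 = 5308.90.
Real output 2018 = 12510.9 / 2.008 = 6230.53.
Real growth = 6230.53 / 5308.90 − 1 = 0.1736.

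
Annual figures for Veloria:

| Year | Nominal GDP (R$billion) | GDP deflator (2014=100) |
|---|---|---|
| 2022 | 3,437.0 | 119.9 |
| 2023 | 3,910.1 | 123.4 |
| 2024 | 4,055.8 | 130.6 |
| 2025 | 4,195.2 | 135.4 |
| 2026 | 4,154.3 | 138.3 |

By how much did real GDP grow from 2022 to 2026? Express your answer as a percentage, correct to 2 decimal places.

Real GDP 2022 = 3437.0/1.199 = 2866.56.
Real GDP 2026 = 4154.3/1.383 = 3003.83.
Change = 3003.83/2866.56 − 1 = 0.0479.

4.79%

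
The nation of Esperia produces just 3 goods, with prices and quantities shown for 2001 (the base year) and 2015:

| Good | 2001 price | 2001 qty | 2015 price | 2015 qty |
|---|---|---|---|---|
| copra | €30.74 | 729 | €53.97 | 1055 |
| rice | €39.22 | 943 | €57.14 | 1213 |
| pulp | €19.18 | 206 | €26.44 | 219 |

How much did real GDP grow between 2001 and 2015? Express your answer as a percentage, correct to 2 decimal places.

32.93%

Real GDP 2001 = Nominal GDP 2001 = 30.74·729 + 39.22·943 + 19.18·206 = 63345.00.
Real GDP 2015 (at 2001 prices) = 30.74·1055 + 39.22·1213 + 19.18·219 = 84204.98.
Real growth = 84204.98/63345.00 − 1 = 0.3293.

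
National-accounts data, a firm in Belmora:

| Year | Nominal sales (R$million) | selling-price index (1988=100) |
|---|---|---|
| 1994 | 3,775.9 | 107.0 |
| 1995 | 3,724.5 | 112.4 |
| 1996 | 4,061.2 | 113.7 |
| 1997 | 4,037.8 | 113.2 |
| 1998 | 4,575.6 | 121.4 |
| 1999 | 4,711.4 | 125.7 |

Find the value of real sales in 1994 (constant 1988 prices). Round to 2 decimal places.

Real sales 1994 = 3775.9 / 1.070 = 3528.88.

R$3,528.88 million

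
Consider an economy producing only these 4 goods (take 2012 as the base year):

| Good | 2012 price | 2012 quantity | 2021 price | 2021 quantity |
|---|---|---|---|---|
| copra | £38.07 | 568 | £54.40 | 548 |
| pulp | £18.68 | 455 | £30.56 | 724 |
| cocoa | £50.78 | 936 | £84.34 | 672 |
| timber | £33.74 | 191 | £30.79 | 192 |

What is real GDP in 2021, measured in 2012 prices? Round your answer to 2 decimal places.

Real GDP 2021 = Σ (p_2012 × q_2021) = 38.07·548 + 18.68·724 + 50.78·672 + 33.74·192 = 74988.92.

£74988.92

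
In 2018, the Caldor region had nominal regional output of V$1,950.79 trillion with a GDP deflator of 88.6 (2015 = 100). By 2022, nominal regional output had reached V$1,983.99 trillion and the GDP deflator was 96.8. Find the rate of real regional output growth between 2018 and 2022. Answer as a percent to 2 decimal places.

-6.91%

Deflate each year: 2018 → 1950.79/0.886 = 2201.79; 2022 → 1983.99/0.968 = 2049.58.
So real regional output changed by 2049.58/2201.79 − 1 = -0.0691, i.e. -6.91%.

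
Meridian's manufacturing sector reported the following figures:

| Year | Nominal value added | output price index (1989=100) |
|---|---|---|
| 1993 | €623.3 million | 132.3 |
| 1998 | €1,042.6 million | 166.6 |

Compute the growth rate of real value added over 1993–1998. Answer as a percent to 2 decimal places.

Deflate each year: 1993 → 623.3/1.323 = 471.13; 1998 → 1042.6/1.666 = 625.81.
So real value added changed by 625.81/471.13 − 1 = 0.3283, i.e. 32.83%.

32.83%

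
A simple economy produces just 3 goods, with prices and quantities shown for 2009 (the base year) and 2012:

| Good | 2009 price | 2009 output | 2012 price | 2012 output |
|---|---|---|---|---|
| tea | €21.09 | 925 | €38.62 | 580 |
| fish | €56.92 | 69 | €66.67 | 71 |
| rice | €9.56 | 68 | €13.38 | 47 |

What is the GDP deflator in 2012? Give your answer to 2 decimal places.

166.01

Nominal GDP 2012 = 38.62·580 + 66.67·71 + 13.38·47 = 27762.03.
Real GDP 2012 (at 2009 prices) = 21.09·580 + 56.92·71 + 9.56·47 = 16722.84.
Deflator = Nominal/Real × 100 = 27762.03/16722.84 × 100 = 166.013.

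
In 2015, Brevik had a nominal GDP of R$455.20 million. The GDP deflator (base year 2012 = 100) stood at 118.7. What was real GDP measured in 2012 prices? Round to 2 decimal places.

Real GDP = Nominal / (GDP deflator/100) = 455.20 / 1.187 = 383.49.

R$383.49 million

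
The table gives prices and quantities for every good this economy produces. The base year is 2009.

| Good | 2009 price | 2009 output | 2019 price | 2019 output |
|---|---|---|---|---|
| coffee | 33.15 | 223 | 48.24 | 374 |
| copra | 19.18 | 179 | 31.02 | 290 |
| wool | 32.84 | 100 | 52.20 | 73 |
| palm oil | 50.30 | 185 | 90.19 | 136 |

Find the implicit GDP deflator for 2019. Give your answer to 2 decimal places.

Nominal GDP 2019 = 48.24·374 + 31.02·290 + 52.20·73 + 90.19·136 = 43114.00.
Real GDP 2019 (at 2009 prices) = 33.15·374 + 19.18·290 + 32.84·73 + 50.30·136 = 27198.42.
Deflator = Nominal/Real × 100 = 43114.00/27198.42 × 100 = 158.517.

158.52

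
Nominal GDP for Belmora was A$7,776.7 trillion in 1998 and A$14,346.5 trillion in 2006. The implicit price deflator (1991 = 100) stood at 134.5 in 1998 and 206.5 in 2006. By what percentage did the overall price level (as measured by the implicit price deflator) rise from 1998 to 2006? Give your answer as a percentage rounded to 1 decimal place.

53.5%

Price-level change = 206.5 / 134.5 − 1 = 0.5353.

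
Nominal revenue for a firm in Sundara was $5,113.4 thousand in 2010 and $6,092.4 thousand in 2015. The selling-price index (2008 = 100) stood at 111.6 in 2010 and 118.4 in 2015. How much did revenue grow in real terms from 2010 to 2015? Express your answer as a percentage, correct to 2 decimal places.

Deflate each year: 2010 → 5113.4/1.116 = 4581.90; 2015 → 6092.4/1.184 = 5145.61.
So real revenue changed by 5145.61/4581.90 − 1 = 0.1230, i.e. 12.30%.

12.30%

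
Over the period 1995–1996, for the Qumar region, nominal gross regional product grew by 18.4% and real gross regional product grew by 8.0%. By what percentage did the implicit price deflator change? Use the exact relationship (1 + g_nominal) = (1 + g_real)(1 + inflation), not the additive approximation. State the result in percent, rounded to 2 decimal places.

9.63%

(1 + g_nom) = (1 + g_real)(1 + π), so π = 1.1840 / 1.0800 − 1 = 0.09630.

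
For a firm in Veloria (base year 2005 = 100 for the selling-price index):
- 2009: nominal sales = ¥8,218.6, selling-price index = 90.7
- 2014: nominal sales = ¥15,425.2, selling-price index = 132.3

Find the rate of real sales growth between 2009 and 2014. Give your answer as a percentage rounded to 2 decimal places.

Real sales 2009 = 8218.6 / 0.907 = 9061.30.
Real sales 2014 = 15425.2 / 1.323 = 11659.26.
Real growth = 11659.26 / 9061.30 − 1 = 0.2867.

28.67%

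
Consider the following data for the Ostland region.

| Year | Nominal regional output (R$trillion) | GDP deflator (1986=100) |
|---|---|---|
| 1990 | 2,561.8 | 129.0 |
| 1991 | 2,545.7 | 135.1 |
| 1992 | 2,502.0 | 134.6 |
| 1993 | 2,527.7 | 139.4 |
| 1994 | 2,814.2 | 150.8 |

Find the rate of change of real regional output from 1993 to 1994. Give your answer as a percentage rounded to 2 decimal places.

Real regional output 1993 = 2527.7/1.394 = 1813.27.
Real regional output 1994 = 2814.2/1.508 = 1866.18.
Change = 1866.18/1813.27 − 1 = 0.0292.

2.92%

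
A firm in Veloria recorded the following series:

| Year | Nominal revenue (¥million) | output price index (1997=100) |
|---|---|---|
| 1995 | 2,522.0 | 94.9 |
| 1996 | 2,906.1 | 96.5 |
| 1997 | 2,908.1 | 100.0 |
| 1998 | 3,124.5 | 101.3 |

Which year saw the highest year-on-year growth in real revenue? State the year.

1996: real = 2906.1/0.965 = 3011.50; growth vs 1995 (2657.53) = 13.32%.
1997: real = 2908.1/1.000 = 2908.10; growth vs 1996 (3011.50) = -3.43%.
1998: real = 3124.5/1.013 = 3084.40; growth vs 1997 (2908.10) = 6.06%.

1996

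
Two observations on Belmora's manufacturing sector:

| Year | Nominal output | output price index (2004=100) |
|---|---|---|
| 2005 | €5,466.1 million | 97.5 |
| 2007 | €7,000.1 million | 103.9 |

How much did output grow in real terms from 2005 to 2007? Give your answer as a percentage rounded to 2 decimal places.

20.18%

Deflate each year: 2005 → 5466.1/0.975 = 5606.26; 2007 → 7000.1/1.039 = 6737.34.
So real output changed by 6737.34/5606.26 − 1 = 0.2018, i.e. 20.18%.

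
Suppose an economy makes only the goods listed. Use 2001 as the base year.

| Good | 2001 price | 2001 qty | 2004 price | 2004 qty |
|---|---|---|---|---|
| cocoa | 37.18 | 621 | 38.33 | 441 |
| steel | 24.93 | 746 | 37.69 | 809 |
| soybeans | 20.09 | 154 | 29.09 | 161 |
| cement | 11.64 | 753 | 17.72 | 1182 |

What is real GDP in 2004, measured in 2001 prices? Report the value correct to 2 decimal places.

53557.72

Real GDP 2004 = Σ (p_2001 × q_2004) = 37.18·441 + 24.93·809 + 20.09·161 + 11.64·1182 = 53557.72.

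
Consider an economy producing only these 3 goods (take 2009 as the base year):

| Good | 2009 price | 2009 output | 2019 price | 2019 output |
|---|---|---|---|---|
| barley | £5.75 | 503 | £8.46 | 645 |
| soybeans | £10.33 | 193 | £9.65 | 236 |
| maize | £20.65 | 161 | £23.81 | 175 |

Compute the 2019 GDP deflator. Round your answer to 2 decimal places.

Nominal GDP 2019 = 8.46·645 + 9.65·236 + 23.81·175 = 11900.85.
Real GDP 2019 (at 2009 prices) = 5.75·645 + 10.33·236 + 20.65·175 = 9760.38.
Deflator = Nominal/Real × 100 = 11900.85/9760.38 × 100 = 121.930.

121.93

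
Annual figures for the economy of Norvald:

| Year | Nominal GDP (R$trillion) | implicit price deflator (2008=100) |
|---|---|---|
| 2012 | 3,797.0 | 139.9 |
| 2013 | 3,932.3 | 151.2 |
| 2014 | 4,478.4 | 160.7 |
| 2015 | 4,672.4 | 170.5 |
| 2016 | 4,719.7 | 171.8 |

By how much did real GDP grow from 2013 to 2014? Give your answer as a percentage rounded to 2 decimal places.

Real GDP 2013 = 3932.3/1.512 = 2600.73.
Real GDP 2014 = 4478.4/1.607 = 2786.81.
Change = 2786.81/2600.73 − 1 = 0.0715.

7.15%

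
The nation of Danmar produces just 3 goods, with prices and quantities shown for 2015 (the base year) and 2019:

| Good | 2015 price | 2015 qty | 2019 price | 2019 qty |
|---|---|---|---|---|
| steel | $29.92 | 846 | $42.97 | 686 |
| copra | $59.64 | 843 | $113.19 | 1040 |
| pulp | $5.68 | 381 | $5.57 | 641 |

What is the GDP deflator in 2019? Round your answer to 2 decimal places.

174.92

Nominal GDP 2019 = 42.97·686 + 113.19·1040 + 5.57·641 = 150765.39.
Real GDP 2019 (at 2015 prices) = 29.92·686 + 59.64·1040 + 5.68·641 = 86191.60.
Deflator = Nominal/Real × 100 = 150765.39/86191.60 × 100 = 174.919.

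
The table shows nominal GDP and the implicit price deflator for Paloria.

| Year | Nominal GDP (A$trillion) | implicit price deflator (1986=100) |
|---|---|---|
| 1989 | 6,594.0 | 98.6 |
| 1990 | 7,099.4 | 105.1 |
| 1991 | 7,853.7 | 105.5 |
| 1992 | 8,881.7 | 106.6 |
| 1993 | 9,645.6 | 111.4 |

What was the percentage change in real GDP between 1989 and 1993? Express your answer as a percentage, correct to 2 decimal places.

29.47%

Real GDP 1989 = 6594.0/0.986 = 6687.63.
Real GDP 1993 = 9645.6/1.114 = 8658.53.
Change = 8658.53/6687.63 − 1 = 0.2947.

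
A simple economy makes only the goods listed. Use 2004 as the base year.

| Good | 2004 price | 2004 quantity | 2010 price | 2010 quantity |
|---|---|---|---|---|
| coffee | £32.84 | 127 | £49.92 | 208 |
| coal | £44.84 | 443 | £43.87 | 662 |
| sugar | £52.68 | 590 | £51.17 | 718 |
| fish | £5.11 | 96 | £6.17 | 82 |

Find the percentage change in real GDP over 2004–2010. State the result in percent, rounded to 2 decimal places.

Real GDP 2004 = Nominal GDP 2004 = 32.84·127 + 44.84·443 + 52.68·590 + 5.11·96 = 55606.56.
Real GDP 2010 (at 2004 prices) = 32.84·208 + 44.84·662 + 52.68·718 + 5.11·82 = 74758.06.
Real growth = 74758.06/55606.56 − 1 = 0.3444.

34.44%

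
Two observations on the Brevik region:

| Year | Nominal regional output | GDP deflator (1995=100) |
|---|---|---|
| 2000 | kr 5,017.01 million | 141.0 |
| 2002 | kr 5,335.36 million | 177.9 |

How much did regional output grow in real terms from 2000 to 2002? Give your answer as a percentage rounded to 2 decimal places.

Real regional output 2000 = 5017.01 / 1.410 = 3558.16.
Real regional output 2002 = 5335.36 / 1.779 = 2999.08.
Real growth = 2999.08 / 3558.16 − 1 = -0.1571.

-15.71%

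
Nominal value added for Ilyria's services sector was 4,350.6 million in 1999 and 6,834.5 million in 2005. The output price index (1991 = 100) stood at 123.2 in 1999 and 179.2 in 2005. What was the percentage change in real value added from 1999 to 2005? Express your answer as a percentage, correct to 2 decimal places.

Real value added 1999 = 4350.6 / 1.232 = 3531.33.
Real value added 2005 = 6834.5 / 1.792 = 3813.90.
Real growth = 3813.90 / 3531.33 − 1 = 0.0800.

8.00%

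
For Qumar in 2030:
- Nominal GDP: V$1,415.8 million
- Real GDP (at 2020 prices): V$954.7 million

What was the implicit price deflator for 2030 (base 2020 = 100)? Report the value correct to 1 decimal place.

implicit price deflator = (Nominal / Real) × 100 = 1415.8 / 954.7 × 100 = 148.30.

148.3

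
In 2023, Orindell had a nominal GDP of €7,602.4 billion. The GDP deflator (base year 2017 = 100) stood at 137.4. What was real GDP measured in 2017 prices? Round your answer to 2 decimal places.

Real GDP = Nominal / (GDP deflator/100) = 7602.4 / 1.374 = 5533.04.

€5,533.04 billion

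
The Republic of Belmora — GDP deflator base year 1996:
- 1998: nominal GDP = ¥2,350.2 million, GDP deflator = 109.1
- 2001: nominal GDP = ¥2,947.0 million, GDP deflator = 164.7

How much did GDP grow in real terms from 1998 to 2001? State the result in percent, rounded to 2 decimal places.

Deflate each year: 1998 → 2350.2/1.091 = 2154.17; 2001 → 2947.0/1.647 = 1789.31.
So real GDP changed by 1789.31/2154.17 − 1 = -0.1694, i.e. -16.94%.

-16.94%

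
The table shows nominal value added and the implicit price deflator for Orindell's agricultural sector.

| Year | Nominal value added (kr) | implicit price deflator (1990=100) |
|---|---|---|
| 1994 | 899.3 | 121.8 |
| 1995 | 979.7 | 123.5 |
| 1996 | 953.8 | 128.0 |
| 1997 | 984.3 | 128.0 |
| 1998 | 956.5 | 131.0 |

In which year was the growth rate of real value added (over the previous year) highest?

1995: real = 979.7/1.235 = 793.28; growth vs 1994 (738.34) = 7.44%.
1996: real = 953.8/1.280 = 745.16; growth vs 1995 (793.28) = -6.07%.
1997: real = 984.3/1.280 = 768.98; growth vs 1996 (745.16) = 3.20%.
1998: real = 956.5/1.310 = 730.15; growth vs 1997 (768.98) = -5.05%.

1995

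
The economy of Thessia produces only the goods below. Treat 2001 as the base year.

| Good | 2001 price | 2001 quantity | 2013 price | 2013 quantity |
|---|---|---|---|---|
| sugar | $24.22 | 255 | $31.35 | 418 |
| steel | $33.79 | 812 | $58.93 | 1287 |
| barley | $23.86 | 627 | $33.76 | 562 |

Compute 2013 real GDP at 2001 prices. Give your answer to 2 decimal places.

$67021.01

Real GDP 2013 = Σ (p_2001 × q_2013) = 24.22·418 + 33.79·1287 + 23.86·562 = 67021.01.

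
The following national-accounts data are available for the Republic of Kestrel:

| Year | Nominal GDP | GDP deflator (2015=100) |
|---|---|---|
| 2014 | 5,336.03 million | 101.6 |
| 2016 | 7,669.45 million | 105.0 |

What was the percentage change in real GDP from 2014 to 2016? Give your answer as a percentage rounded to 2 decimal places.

Deflate each year: 2014 → 5336.03/1.016 = 5252.00; 2016 → 7669.45/1.050 = 7304.24.
So real GDP changed by 7304.24/5252.00 − 1 = 0.3908, i.e. 39.08%.

39.08%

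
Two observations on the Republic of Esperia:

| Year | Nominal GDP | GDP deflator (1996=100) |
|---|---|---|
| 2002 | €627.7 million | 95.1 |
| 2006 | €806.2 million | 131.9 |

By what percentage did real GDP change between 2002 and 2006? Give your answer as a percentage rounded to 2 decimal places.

-7.40%

Deflate each year: 2002 → 627.7/0.951 = 660.04; 2006 → 806.2/1.319 = 611.22.
So real GDP changed by 611.22/660.04 − 1 = -0.0740, i.e. -7.40%.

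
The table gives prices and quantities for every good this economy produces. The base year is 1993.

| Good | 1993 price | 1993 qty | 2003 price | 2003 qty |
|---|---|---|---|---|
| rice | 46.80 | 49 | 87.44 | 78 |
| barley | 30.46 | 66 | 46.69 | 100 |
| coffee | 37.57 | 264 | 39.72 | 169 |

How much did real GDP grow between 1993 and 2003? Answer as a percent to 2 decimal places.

Real GDP 1993 = Nominal GDP 1993 = 46.80·49 + 30.46·66 + 37.57·264 = 14222.04.
Real GDP 2003 (at 1993 prices) = 46.80·78 + 30.46·100 + 37.57·169 = 13045.73.
Real growth = 13045.73/14222.04 − 1 = -0.0827.

-8.27%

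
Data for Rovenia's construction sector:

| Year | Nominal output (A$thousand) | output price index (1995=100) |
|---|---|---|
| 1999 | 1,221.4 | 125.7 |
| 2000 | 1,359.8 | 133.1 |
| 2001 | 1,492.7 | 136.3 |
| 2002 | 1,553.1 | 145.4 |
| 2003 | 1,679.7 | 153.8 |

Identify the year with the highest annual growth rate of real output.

2001

2000: real = 1359.8/1.331 = 1021.64; growth vs 1999 (971.68) = 5.14%.
2001: real = 1492.7/1.363 = 1095.16; growth vs 2000 (1021.64) = 7.20%.
2002: real = 1553.1/1.454 = 1068.16; growth vs 2001 (1095.16) = -2.47%.
2003: real = 1679.7/1.538 = 1092.13; growth vs 2002 (1068.16) = 2.24%.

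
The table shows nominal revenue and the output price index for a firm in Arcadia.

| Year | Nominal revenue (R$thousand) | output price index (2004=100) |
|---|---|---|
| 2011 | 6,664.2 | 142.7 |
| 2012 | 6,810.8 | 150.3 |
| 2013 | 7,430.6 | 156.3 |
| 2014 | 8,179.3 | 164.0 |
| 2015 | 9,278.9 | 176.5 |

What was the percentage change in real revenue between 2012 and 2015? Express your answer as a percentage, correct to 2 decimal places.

Real revenue 2012 = 6810.8/1.503 = 4531.47.
Real revenue 2015 = 9278.9/1.765 = 5257.17.
Change = 5257.17/4531.47 − 1 = 0.1601.

16.01%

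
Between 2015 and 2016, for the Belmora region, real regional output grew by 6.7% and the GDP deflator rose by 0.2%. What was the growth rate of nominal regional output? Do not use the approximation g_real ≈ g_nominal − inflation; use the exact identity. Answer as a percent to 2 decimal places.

6.91%

(1 + g_nom) = (1 + g_real)(1 + π) = 1.0670 × 1.0020 = 1.06913.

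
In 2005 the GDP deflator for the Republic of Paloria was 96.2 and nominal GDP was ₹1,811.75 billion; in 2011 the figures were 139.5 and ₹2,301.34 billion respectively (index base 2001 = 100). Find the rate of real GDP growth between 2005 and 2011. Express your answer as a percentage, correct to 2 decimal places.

Deflate each year: 2005 → 1811.75/0.962 = 1883.32; 2011 → 2301.34/1.395 = 1649.71.
So real GDP changed by 1649.71/1883.32 − 1 = -0.1240, i.e. -12.40%.

-12.40%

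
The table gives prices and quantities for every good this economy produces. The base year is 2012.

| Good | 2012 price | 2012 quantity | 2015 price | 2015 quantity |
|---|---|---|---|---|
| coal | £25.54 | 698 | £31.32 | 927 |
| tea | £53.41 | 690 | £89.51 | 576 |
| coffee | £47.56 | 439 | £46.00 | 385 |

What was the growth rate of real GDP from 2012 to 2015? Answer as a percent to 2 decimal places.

-3.72%

Real GDP 2012 = Nominal GDP 2012 = 25.54·698 + 53.41·690 + 47.56·439 = 75558.66.
Real GDP 2015 (at 2012 prices) = 25.54·927 + 53.41·576 + 47.56·385 = 72750.34.
Real growth = 72750.34/75558.66 − 1 = -0.0372.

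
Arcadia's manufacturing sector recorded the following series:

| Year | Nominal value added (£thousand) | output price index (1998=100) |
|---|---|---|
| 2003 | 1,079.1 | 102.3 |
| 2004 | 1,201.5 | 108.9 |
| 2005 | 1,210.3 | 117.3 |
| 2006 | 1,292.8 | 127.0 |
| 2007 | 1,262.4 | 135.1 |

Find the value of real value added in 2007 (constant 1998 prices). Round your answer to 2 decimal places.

£934.42 thousand

Real value added 2007 = 1262.4 / 1.351 = 934.42.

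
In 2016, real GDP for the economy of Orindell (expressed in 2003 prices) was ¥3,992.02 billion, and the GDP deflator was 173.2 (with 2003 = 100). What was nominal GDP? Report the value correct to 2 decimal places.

¥6,914.18 billion

Nominal GDP = Real × (GDP deflator/100) = 3992.02 × 1.732 = 6914.18.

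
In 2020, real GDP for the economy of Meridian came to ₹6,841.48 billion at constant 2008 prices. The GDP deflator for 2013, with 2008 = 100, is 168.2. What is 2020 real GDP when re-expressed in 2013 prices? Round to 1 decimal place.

₹11,507.4 billion

Real GDP in 2013 prices = Real GDP in 2008 prices × (P_2013/P_2008) = 6841.48 × 1.682 = 11507.37.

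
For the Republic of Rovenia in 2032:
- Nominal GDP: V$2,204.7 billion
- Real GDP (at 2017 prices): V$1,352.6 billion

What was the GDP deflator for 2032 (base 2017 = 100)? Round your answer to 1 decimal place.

GDP deflator = (Nominal / Real) × 100 = 2204.7 / 1352.6 × 100 = 163.00.

163.0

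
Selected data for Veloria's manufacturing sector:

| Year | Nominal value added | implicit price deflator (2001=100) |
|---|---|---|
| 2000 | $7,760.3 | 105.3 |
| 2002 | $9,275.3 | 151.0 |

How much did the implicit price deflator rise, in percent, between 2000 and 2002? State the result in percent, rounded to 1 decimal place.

43.4%

Price-level change = 151.0 / 105.3 − 1 = 0.4340.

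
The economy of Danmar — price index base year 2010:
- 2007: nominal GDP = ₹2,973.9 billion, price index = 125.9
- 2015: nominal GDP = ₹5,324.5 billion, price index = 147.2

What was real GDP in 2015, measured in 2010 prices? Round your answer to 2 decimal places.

Real GDP = Nominal / (price index/100) = 5324.5 / 1.472 = 3617.19.

₹3,617.19 billion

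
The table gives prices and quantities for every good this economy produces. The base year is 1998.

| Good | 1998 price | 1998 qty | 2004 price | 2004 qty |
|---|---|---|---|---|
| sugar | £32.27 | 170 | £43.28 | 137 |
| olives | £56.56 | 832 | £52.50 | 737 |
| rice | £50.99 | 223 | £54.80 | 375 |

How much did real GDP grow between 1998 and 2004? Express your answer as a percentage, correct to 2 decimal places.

Real GDP 1998 = Nominal GDP 1998 = 32.27·170 + 56.56·832 + 50.99·223 = 63914.59.
Real GDP 2004 (at 1998 prices) = 32.27·137 + 56.56·737 + 50.99·375 = 65226.96.
Real growth = 65226.96/63914.59 − 1 = 0.0205.

2.05%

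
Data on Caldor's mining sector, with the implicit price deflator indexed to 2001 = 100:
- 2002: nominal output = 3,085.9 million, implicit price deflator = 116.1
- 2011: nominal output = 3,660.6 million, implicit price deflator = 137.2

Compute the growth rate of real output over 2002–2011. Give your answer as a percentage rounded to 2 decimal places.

Deflate each year: 2002 → 3085.9/1.161 = 2657.97; 2011 → 3660.6/1.372 = 2668.08.
So real output changed by 2668.08/2657.97 − 1 = 0.0038, i.e. 0.38%.

0.38%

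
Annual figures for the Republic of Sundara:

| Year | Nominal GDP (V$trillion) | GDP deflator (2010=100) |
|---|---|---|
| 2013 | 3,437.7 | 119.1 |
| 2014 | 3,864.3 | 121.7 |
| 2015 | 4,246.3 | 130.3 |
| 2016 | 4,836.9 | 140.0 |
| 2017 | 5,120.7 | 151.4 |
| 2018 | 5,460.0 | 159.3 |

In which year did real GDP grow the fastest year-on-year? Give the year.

2014

2014: real = 3864.3/1.217 = 3175.27; growth vs 2013 (2886.40) = 10.01%.
2015: real = 4246.3/1.303 = 3258.86; growth vs 2014 (3175.27) = 2.63%.
2016: real = 4836.9/1.400 = 3454.93; growth vs 2015 (3258.86) = 6.02%.
2017: real = 5120.7/1.514 = 3382.23; growth vs 2016 (3454.93) = -2.10%.
2018: real = 5460.0/1.593 = 3427.50; growth vs 2017 (3382.23) = 1.34%.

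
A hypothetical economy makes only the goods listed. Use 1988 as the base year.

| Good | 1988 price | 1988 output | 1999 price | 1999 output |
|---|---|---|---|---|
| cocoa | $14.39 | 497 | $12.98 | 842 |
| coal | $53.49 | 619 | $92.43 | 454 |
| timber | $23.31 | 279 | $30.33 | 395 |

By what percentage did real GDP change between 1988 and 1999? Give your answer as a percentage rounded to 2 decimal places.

-2.47%

Real GDP 1988 = Nominal GDP 1988 = 14.39·497 + 53.49·619 + 23.31·279 = 46765.63.
Real GDP 1999 (at 1988 prices) = 14.39·842 + 53.49·454 + 23.31·395 = 45608.29.
Real growth = 45608.29/46765.63 − 1 = -0.0247.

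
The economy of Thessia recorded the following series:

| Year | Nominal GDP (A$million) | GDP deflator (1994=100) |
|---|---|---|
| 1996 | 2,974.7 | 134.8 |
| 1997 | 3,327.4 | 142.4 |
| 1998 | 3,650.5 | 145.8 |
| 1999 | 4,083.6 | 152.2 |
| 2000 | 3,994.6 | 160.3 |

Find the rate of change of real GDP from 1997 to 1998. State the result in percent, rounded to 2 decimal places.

7.15%

Real GDP 1997 = 3327.4/1.424 = 2336.66.
Real GDP 1998 = 3650.5/1.458 = 2503.77.
Change = 2503.77/2336.66 − 1 = 0.0715.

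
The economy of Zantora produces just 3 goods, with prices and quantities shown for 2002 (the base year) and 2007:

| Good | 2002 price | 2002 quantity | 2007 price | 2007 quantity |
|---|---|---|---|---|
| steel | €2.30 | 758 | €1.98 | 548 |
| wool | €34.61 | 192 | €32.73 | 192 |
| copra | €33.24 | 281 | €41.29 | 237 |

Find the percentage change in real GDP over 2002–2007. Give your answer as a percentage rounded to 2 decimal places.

-10.97%

Real GDP 2002 = Nominal GDP 2002 = 2.30·758 + 34.61·192 + 33.24·281 = 17728.96.
Real GDP 2007 (at 2002 prices) = 2.30·548 + 34.61·192 + 33.24·237 = 15783.40.
Real growth = 15783.40/17728.96 − 1 = -0.1097.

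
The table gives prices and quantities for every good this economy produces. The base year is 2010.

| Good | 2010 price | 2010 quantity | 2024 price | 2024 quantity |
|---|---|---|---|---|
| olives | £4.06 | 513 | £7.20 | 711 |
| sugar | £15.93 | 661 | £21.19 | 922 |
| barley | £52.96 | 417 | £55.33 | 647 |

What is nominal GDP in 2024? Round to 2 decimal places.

Nominal GDP 2024 = Σ (p_2024 × q_2024) = 7.20·711 + 21.19·922 + 55.33·647 = 60454.89.

£60454.89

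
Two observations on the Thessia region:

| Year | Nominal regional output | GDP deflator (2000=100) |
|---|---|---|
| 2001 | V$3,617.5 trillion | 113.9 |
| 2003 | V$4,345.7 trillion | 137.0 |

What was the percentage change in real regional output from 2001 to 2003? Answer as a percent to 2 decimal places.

Deflate each year: 2001 → 3617.5/1.139 = 3176.03; 2003 → 4345.7/1.370 = 3172.04.
So real regional output changed by 3172.04/3176.03 − 1 = -0.0013, i.e. -0.13%.

-0.13%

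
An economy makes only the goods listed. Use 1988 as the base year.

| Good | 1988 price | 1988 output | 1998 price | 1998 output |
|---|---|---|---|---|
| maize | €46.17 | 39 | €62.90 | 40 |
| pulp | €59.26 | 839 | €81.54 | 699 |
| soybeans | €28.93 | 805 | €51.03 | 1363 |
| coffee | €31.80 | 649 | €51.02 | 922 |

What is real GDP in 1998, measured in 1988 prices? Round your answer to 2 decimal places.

€112020.73

Real GDP 1998 = Σ (p_1988 × q_1998) = 46.17·40 + 59.26·699 + 28.93·1363 + 31.80·922 = 112020.73.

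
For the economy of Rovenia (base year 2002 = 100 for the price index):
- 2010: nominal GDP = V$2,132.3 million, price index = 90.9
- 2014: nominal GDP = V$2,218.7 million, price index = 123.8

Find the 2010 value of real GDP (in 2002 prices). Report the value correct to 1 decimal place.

Real GDP = Nominal / (price index/100) = 2132.3 / 0.909 = 2345.76.

V$2,345.8 million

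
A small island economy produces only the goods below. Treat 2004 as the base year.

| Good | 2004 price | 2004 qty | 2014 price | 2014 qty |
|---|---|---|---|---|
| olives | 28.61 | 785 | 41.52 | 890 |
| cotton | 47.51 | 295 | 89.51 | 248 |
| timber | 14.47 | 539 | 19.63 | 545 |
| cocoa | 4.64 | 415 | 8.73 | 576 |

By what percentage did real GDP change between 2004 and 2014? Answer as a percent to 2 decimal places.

3.47%

Real GDP 2004 = Nominal GDP 2004 = 28.61·785 + 47.51·295 + 14.47·539 + 4.64·415 = 46199.23.
Real GDP 2014 (at 2004 prices) = 28.61·890 + 47.51·248 + 14.47·545 + 4.64·576 = 47804.17.
Real growth = 47804.17/46199.23 − 1 = 0.0347.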